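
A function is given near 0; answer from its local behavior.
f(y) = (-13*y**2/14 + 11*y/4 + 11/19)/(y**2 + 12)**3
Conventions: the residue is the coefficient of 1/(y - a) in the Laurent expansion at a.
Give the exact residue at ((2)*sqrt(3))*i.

The factor y**2 + 12 splits as (y - a)(y - a') with a = ((2)*sqrt(3))*i, a' = -((2)*sqrt(3))*i. At the order-3 pole a set g(y) = (y - a)^3*f(y) = [-13*y**2/14 + 11*y/4 + 11/19] / (y - a')^3.
Order-3 pole: residue = g''(a)/2; g''(((2)*sqrt(3))*i) = ((139/102144)*sqrt(3))*i, so the residue is ((139/204288)*sqrt(3))*i.

The residue is ((139/204288)*sqrt(3))*i.


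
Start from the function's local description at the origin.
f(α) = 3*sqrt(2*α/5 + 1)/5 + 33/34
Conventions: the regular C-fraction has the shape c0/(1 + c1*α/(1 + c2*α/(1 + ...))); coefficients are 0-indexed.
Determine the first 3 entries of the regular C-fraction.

The regular C-fraction coefficients are [267/170, -34/445, 157/890].

Taylor coefficients (expand at 0): a_0 = 267/170, a_1 = 3/25, a_2 = -3/250.
c0 = a_0 = 267/170. Peel one level at a time: if S = 1 + c*α/S' with S'(0) = 1, then c is the α-coefficient of S and S' = c*α/(S - 1).
S_1 = c0/f = 1 + (-34/445)*α + (2669/198025)*α^2 + ...; c1 = -34/445.
S_2 = c1*α/(S_1 - 1) = 1 + (157/890)*α + ...; c2 = 157/890.


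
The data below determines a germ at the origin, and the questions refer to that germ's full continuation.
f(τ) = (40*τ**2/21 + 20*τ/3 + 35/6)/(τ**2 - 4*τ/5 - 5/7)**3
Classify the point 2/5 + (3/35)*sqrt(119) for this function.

The point is a pole of order 3.

The denominator factor τ**2 - 4*τ/5 - 5/7 vanishes at 2/5 + (3/35)*sqrt(119) and appears to the power 3; the numerator there equals 15391/1470 + (172/245)*sqrt(119), nonzero, and no other factor vanishes.
Hence a pole whose order is the multiplicity, 3.


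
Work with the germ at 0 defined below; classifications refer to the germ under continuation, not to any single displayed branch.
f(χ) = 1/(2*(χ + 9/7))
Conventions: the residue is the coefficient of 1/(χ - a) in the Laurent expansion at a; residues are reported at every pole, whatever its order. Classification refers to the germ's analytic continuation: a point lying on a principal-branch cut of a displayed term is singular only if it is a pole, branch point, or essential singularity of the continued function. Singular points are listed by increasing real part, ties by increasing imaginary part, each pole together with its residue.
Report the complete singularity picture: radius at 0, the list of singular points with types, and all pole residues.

Denominator factor (χ + 9/7): pole of order 1 at -9/7, modulus 9/7.
The radius of convergence is the smallest modulus among the singular points: 9/7.
At the order-1 pole -9/7 set g(χ) = (χ - (-9/7))*f(χ) = 1/2.
Simple pole: residue = g(a) at a = -9/7, which is 1/2.

Radius of convergence at 0: 9/7.
At -9/7: a pole of order 1; residue 1/2.


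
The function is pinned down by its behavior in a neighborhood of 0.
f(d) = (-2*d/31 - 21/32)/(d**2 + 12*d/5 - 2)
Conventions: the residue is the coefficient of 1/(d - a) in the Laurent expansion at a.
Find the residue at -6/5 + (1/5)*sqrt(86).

The residue is -1/31 - (2871/170624)*sqrt(86).

The factor d**2 + 12*d/5 - 2 splits as (d - a)(d - a') with a = -6/5 + (1/5)*sqrt(86), a' = -6/5 - (1/5)*sqrt(86). At the order-1 pole a set g(d) = (d - a)*f(d) = [-2*d/31 - 21/32] / (d - a').
Simple pole: residue = g(a) at a = -6/5 + (1/5)*sqrt(86), which is -1/31 - (2871/170624)*sqrt(86).


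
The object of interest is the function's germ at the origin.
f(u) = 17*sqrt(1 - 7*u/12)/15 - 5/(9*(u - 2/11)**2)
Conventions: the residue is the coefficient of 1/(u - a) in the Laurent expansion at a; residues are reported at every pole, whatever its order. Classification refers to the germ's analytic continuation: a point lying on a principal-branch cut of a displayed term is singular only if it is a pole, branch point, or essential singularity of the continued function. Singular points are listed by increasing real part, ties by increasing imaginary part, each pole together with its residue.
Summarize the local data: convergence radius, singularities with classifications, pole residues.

Denominator factor (u - 2/11)^2: pole of order 2 at 2/11, modulus 2/11.
Branch term (17/15)*sqrt(1 - u/(12/7)): its argument vanishes at u = 12/7, a square-root branch point, modulus 12/7.
The radius of convergence is the smallest modulus among the singular points: 2/11.
The branch term is analytic at 2/11 and contributes nothing to the residue; only the rational part matters.
At the order-2 pole 2/11 set g(u) = (u - (2/11))^2*(rational part) = -5/9.
Order-2 pole: residue = g'(a); g'(2/11) = 0, so the residue is 0.
List the singular points by increasing real part (a conjugate pair: the negative imaginary part first).

Radius of convergence at 0: 2/11.
At 2/11: a pole of order 2; residue 0.
At 12/7: an algebraic (square-root) branch point.


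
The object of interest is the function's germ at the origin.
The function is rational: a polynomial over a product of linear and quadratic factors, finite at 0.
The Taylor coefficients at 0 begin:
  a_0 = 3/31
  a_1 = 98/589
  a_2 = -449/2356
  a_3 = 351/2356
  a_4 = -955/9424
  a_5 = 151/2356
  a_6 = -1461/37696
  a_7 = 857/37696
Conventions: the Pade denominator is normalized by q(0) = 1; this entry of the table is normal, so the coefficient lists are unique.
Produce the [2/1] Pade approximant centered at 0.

Taylor coefficients needed (read off): a_0 = 3/31, a_1 = 98/589, a_2 = -449/2356, a_3 = 351/2356.
Write the denominator as Q(y) = 1 + q1*y. Requiring Q*f - P = O(y^4) with deg P <= 2 kills the coefficients of y^3..y^3 in Q*f:
  y^3: a_3 + q1*a_2 = 0, i.e. 351/2356 + (-449/2356)*q1 = 0.
Solving this linear system: q1 = 351/449.
The numerator is Q*f truncated at degree 2: P0 = a_0 = 3/31; P1 = a_1 + q1*a_0 = 64009/264461; P2 = a_2 + q1*a_1 = -64009/1057844.

The Pade approximant has numerator coefficients [3/31, 64009/264461, -64009/1057844]; denominator coefficients [1, 351/449].


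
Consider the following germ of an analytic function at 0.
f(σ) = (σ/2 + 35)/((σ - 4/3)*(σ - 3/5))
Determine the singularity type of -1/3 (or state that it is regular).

The point is a regular point.

Denominator factors: σ - 4/3 = -5/3 at σ = -1/3; σ - 3/5 = -14/15 at σ = -1/3 — none vanishes.
So the germ continues analytically to -1/3.


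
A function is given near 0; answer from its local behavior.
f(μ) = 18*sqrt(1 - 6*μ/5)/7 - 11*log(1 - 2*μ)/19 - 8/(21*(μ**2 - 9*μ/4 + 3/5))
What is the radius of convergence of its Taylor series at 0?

Denominator factor (μ**2 - 9*μ/4 + 3/5): discriminant 213/80, real irrational roots 9/8 + (1/40)*sqrt(1065) and 9/8 - (1/40)*sqrt(1065); poles of order 1, moduli 9/8 + (1/40)*sqrt(1065) and 9/8 - (1/40)*sqrt(1065).
Branch term (-11/19)*log(1 - μ/(1/2)): its argument vanishes at μ = 1/2, a logarithmic branch point, modulus 1/2.
Branch term (18/7)*sqrt(1 - μ/(5/6)): its argument vanishes at μ = 5/6, a square-root branch point, modulus 5/6.
The radius of convergence is the smallest modulus among the singular points: 9/8 - (1/40)*sqrt(1065).

The radius of convergence is 9/8 - (1/40)*sqrt(1065).


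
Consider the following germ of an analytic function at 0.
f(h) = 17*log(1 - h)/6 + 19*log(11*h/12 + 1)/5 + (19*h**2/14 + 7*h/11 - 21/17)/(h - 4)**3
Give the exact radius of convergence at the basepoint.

The radius of convergence is 1.

Denominator factor (h - 4)^3: pole of order 3 at 4, modulus 4.
Branch term (17/6)*log(1 - h/(1)): its argument vanishes at h = 1, a logarithmic branch point, modulus 1.
Branch term (19/5)*log(1 - h/(-12/11)): its argument vanishes at h = -12/11, a logarithmic branch point, modulus 12/11.
The radius of convergence is the smallest modulus among the singular points: 1.


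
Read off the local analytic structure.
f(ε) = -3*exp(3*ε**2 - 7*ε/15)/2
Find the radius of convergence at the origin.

The factor exp(3*ε**2 - 7*ε/15) is entire and contributes no finite singular point.
The polynomial part has no poles.
No finite singular points: the Taylor series at 0 converges everywhere.

The radius of convergence is infinite.


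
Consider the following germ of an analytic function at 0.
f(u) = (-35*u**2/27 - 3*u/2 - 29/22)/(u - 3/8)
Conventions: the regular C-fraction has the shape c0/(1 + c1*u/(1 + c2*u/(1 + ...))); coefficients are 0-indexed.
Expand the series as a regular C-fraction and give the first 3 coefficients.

The regular C-fraction coefficients are [116/33, -331/87, 75977/86391].

Taylor coefficients (expand at 0): a_0 = 116/33, a_1 = 1324/99, a_2 = 34856/891.
c0 = a_0 = 116/33. Peel one level at a time: if S = 1 + c*u/S' with S'(0) = 1, then c is the u-coefficient of S and S' = c*u/(S - 1).
S_1 = c0/f = 1 + (-331/87)*u + (75977/22707)*u^2 + ...; c1 = -331/87.
S_2 = c1*u/(S_1 - 1) = 1 + (75977/86391)*u + ...; c2 = 75977/86391.


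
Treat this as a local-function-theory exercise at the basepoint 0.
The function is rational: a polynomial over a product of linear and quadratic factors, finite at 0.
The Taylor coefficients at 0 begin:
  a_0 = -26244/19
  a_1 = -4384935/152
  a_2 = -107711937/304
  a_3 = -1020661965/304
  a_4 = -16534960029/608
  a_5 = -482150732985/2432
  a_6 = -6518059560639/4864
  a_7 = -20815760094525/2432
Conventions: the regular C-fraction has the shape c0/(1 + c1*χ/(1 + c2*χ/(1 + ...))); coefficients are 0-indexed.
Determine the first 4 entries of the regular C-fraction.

Taylor coefficients (read off): a_0 = -26244/19, a_1 = -4384935/152, a_2 = -107711937/304, a_3 = -1020661965/304.
c0 = a_0 = -26244/19. Peel one level at a time: if S = 1 + c*χ/S' with S'(0) = 1, then c is the χ-coefficient of S and S' = c*χ/(S - 1).
S_1 = c0/f = 1 + (-2005/96)*χ + (1655977/9216)*χ^2 + ...; c1 = -2005/96.
S_2 = c1*χ/(S_1 - 1) = 1 + (1655977/192480)*χ + (554214051/16080100)*χ^2 + ...; c2 = 1655977/192480.
S_3 = c2*χ/(S_2 - 1) = 1 + (-13301137224/3320233885)*χ + ...; c3 = -13301137224/3320233885.

The regular C-fraction coefficients are [-26244/19, -2005/96, 1655977/192480, -13301137224/3320233885].


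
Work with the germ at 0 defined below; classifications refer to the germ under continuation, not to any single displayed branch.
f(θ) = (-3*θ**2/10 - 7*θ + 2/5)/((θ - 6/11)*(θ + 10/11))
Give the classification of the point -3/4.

Denominator factors: θ + 10/11 = 7/44 at θ = -3/4; θ - 6/11 = -57/44 at θ = -3/4 — none vanishes.
So the germ continues analytically to -3/4.

The point is a regular point.


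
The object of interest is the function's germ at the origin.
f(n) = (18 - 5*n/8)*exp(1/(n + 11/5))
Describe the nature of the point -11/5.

The point is an essential singularity.

The exponent 1/(n - (-11/5)) has a pole at -11/5, so exp(1/(n - (-11/5))) takes every nonzero value near it: an essential singularity (not a pole of any order).


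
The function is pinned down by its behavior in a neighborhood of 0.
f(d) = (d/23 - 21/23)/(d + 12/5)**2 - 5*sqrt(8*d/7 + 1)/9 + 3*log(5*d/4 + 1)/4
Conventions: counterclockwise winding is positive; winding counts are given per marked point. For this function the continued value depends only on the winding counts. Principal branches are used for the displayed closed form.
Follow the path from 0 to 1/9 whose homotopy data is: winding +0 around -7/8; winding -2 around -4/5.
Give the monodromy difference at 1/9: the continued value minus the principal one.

The rational part is single-valued and drops out of the difference; each branch term changes only by its own monodromy.
(-5/9)*sqrt(1 - d/(-7/8)): winding +0 is even, the square root returns to the same sheet, contribution 0.
(3/4)*log(1 - d/(-4/5)): each positive loop around -4/5 adds 2*pi*i to the log, so winding -2 contributes (3/4)*(-2)*2*pi*i = -(3)*pi*i.
Summing the contributions at d = 1/9 gives -(3)*pi*i.

Continued minus principal equals -(3)*pi*i.


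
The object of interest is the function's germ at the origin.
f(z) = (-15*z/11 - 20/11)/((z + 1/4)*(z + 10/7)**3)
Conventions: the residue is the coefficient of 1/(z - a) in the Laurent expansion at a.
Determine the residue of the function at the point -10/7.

The residue is 356720/395307.

At the order-3 pole -10/7 set g(z) = (z - (-10/7))^3*f(z) = (-15*z/11 - 20/11)/(z + 1/4).
Order-3 pole: residue = g''(a)/2; g''(-10/7) = 713440/395307, so the residue is 356720/395307.


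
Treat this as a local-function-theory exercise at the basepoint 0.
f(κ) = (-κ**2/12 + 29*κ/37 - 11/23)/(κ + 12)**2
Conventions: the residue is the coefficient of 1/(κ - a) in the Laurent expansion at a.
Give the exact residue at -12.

At the order-2 pole -12 set g(κ) = (κ - (-12))^2*f(κ) = -κ**2/12 + 29*κ/37 - 11/23.
Order-2 pole: residue = g'(a); g'(-12) = 103/37, so the residue is 103/37.

The residue is 103/37.


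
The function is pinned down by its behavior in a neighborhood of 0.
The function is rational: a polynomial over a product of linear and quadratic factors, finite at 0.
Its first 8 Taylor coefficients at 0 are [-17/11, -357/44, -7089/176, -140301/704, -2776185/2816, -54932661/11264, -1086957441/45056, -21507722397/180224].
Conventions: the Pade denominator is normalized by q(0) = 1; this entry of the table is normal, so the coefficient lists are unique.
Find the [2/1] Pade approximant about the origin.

The Pade approximant has numerator coefficients [-17/11, -714/1529, -204/1529]; denominator coefficients [1, -2751/556].

Taylor coefficients needed (read off): a_0 = -17/11, a_1 = -357/44, a_2 = -7089/176, a_3 = -140301/704.
Write the denominator as Q(ψ) = 1 + q1*ψ. Requiring Q*f - P = O(ψ^4) with deg P <= 2 kills the coefficients of ψ^3..ψ^3 in Q*f:
  ψ^3: a_3 + q1*a_2 = 0, i.e. -140301/704 + (-7089/176)*q1 = 0.
Solving this linear system: q1 = -2751/556.
The numerator is Q*f truncated at degree 2: P0 = a_0 = -17/11; P1 = a_1 + q1*a_0 = -714/1529; P2 = a_2 + q1*a_1 = -204/1529.


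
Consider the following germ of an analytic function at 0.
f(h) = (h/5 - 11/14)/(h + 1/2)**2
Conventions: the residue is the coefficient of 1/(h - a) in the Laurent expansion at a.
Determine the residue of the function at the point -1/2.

At the order-2 pole -1/2 set g(h) = (h - (-1/2))^2*f(h) = h/5 - 11/14.
Order-2 pole: residue = g'(a); g'(-1/2) = 1/5, so the residue is 1/5.

The residue is 1/5.


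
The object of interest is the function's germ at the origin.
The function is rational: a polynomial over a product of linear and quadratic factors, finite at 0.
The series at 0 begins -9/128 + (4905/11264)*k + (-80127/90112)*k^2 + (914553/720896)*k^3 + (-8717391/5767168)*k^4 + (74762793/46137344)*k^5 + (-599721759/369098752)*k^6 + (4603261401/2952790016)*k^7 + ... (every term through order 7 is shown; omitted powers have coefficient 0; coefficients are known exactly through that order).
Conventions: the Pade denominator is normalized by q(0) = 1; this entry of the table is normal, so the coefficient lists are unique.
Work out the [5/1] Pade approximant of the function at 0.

The Pade approximant has numerator coefficients [-9/128, 1219599387/3341778176, -1512342801/3341778176, 2519919549/6683556352, -6402477987/26734225408, 5603083965/53468450816]; denominator coefficients [1, 9519393/9493688].

Taylor coefficients needed (read off): a_0 = -9/128, a_1 = 4905/11264, a_2 = -80127/90112, a_3 = 914553/720896, a_4 = -8717391/5767168, a_5 = 74762793/46137344, a_6 = -599721759/369098752.
Write the denominator as Q(k) = 1 + q1*k. Requiring Q*f - P = O(k^7) with deg P <= 5 kills the coefficients of k^6..k^6 in Q*f:
  k^6: a_6 + q1*a_5 = 0, i.e. -599721759/369098752 + (74762793/46137344)*q1 = 0.
Solving this linear system: q1 = 9519393/9493688.
The numerator is Q*f truncated at degree 5: P0 = a_0 = -9/128; P1 = a_1 + q1*a_0 = 1219599387/3341778176; P2 = a_2 + q1*a_1 = -1512342801/3341778176; P3 = a_3 + q1*a_2 = 2519919549/6683556352; P4 = a_4 + q1*a_3 = -6402477987/26734225408; P5 = a_5 + q1*a_4 = 5603083965/53468450816.


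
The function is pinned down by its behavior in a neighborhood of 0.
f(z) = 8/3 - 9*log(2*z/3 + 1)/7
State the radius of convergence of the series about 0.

The radius of convergence is 3/2.

Branch term (-9/7)*log(1 - z/(-3/2)): its argument vanishes at z = -3/2, a logarithmic branch point, modulus 3/2.
The radius of convergence is the smallest modulus among the singular points: 3/2.


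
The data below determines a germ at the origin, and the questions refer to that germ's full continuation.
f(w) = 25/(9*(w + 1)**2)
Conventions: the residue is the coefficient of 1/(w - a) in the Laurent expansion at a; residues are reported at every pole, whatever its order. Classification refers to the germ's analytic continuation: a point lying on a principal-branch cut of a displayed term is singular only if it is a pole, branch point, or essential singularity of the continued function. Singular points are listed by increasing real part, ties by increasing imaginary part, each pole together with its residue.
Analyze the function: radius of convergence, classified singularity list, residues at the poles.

Denominator factor (w + 1)^2: pole of order 2 at -1, modulus 1.
The radius of convergence is the smallest modulus among the singular points: 1.
At the order-2 pole -1 set g(w) = (w - (-1))^2*f(w) = 25/9.
Order-2 pole: residue = g'(a); g'(-1) = 0, so the residue is 0.

Radius of convergence at 0: 1.
At -1: a pole of order 2; residue 0.


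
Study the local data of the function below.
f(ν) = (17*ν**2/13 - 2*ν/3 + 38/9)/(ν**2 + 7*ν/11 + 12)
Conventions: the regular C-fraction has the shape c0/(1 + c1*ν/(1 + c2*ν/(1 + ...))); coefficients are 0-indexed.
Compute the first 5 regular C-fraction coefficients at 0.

The regular C-fraction coefficients are [19/54, 529/2508, 119608/130663, -2322257045/1645088432, 80937/239216].

Taylor coefficients (expand at 0): a_0 = 19/54, a_1 = -529/7128, a_2 = 1022431/12231648, a_3 = 2828387/1614577536, a_4 = -1504368521/213124234752.
c0 = a_0 = 19/54. Peel one level at a time: if S = 1 + c*ν/S' with S'(0) = 1, then c is the ν-coefficient of S and S' = c*ν/(S - 1).
S_1 = c0/f = 1 + (529/2508)*ν + (-29902/154869)*ν^2 + ...; c1 = 529/2508.
S_2 = c1*ν/(S_1 - 1) = 1 + (119608/130663)*ν + (122224055/94586258)*ν^2 + ...; c2 = 119608/130663.
S_3 = c2*ν/(S_2 - 1) = 1 + (-2322257045/1645088432)*ν + (355305327885/743915830528)*ν^2 + ...; c3 = -2322257045/1645088432.
S_4 = c3*ν/(S_3 - 1) = 1 + (80937/239216)*ν + ...; c4 = 80937/239216.


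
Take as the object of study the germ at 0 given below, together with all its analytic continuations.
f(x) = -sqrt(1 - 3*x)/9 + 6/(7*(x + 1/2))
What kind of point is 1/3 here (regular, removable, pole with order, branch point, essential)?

The point is an algebraic (square-root) branch point.

The term (-1/9)*sqrt(1 - x/(1/3)) has argument 1 - 1/3/(1/3) = 0 at 1/3: a square-root (algebraic, two-sheeted) branch point; the remaining terms are analytic or single-valued there.


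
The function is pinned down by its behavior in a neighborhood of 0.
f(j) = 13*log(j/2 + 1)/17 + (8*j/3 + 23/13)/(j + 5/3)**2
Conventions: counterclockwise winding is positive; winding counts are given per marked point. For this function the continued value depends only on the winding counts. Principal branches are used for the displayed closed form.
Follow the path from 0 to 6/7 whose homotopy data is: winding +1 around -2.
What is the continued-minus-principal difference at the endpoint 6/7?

Continued minus principal equals (26/17)*pi*i.

The rational part is single-valued and drops out of the difference; each branch term changes only by its own monodromy.
(13/17)*log(1 - j/(-2)): each positive loop around -2 adds 2*pi*i to the log, so winding +1 contributes (13/17)*(1)*2*pi*i = (26/17)*pi*i.
Summing the contributions at j = 6/7 gives (26/17)*pi*i.


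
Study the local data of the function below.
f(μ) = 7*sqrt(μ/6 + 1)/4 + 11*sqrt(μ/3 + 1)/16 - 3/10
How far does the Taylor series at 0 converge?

The radius of convergence is 3.

Branch term (11/16)*sqrt(1 - μ/(-3)): its argument vanishes at μ = -3, a square-root branch point, modulus 3.
Branch term (7/4)*sqrt(1 - μ/(-6)): its argument vanishes at μ = -6, a square-root branch point, modulus 6.
The radius of convergence is the smallest modulus among the singular points: 3.


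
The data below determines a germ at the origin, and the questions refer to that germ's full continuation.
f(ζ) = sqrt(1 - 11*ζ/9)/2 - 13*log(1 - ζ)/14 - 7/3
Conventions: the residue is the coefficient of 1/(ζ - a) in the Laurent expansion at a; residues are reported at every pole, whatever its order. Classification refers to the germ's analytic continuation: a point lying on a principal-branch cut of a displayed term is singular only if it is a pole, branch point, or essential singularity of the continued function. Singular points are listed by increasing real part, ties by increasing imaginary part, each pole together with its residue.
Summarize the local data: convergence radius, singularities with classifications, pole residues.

Radius of convergence at 0: 9/11.
At 9/11: an algebraic (square-root) branch point.
At 1: a logarithmic branch point.

Branch term (-13/14)*log(1 - ζ/(1)): its argument vanishes at ζ = 1, a logarithmic branch point, modulus 1.
Branch term (1/2)*sqrt(1 - ζ/(9/11)): its argument vanishes at ζ = 9/11, a square-root branch point, modulus 9/11.
The radius of convergence is the smallest modulus among the singular points: 9/11.
List the singular points by increasing real part (a conjugate pair: the negative imaginary part first).


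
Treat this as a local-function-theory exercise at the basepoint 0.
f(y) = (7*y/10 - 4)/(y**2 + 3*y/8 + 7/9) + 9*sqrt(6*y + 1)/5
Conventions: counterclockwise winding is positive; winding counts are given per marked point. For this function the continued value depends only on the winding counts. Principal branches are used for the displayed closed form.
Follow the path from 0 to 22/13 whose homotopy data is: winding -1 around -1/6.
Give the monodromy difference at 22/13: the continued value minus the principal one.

Continued minus principal equals -(18/65)*sqrt(1885).

The rational part is single-valued and drops out of the difference; each branch term changes only by its own monodromy.
(9/5)*sqrt(1 - y/(-1/6)): winding -1 is odd, the square root flips sign, contributing -2*(9/5)*sqrt(1 - (22/13)/(-1/6)) = -2*(9/5)*sqrt(145/13) = -(18/65)*sqrt(1885).
Summing the contributions at y = 22/13 gives -(18/65)*sqrt(1885).


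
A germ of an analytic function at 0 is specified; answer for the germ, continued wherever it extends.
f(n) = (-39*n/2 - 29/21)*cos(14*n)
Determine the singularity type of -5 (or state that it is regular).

The point is a regular point.

There is no denominator, hence no pole anywhere.
The factor cos(14*n) is entire.
So the germ continues analytically to -5.


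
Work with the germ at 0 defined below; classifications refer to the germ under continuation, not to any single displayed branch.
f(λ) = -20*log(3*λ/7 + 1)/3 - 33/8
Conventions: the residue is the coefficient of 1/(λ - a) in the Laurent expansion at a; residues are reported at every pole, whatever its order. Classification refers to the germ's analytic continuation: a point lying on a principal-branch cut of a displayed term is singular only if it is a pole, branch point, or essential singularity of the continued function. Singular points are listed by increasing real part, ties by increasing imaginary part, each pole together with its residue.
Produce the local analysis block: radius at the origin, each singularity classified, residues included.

Branch term (-20/3)*log(1 - λ/(-7/3)): its argument vanishes at λ = -7/3, a logarithmic branch point, modulus 7/3.
The radius of convergence is the smallest modulus among the singular points: 7/3.

Radius of convergence at 0: 7/3.
At -7/3: a logarithmic branch point.


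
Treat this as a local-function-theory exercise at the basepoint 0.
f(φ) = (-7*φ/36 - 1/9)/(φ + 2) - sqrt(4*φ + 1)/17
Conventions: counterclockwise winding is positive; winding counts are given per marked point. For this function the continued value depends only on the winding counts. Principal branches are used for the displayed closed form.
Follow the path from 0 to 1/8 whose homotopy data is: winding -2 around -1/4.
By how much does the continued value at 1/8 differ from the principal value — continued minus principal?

Continued minus principal equals 0.

The rational part is single-valued and drops out of the difference; each branch term changes only by its own monodromy.
(-1/17)*sqrt(1 - φ/(-1/4)): winding -2 is even, the square root returns to the same sheet, contribution 0.
Summing the contributions at φ = 1/8 gives 0.


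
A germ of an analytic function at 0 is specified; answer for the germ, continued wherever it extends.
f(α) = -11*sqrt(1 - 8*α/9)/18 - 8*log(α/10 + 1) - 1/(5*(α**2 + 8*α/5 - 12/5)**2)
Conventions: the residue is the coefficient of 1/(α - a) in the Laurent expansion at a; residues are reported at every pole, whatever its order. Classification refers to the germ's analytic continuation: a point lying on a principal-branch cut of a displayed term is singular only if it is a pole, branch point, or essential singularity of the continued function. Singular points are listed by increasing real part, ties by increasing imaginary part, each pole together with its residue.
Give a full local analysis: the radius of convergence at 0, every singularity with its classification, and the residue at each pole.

Radius of convergence at 0: -4/5 + (2/5)*sqrt(19).
At -10: a logarithmic branch point.
At -4/5 - (2/5)*sqrt(19): a pole of order 2; residue -(25/11552)*sqrt(19).
At -4/5 + (2/5)*sqrt(19): a pole of order 2; residue (25/11552)*sqrt(19).
At 9/8: an algebraic (square-root) branch point.

Denominator factor (α**2 + 8*α/5 - 12/5)^2: discriminant 304/25, real irrational roots -4/5 + (2/5)*sqrt(19) and -4/5 - (2/5)*sqrt(19); poles of order 2, moduli -4/5 + (2/5)*sqrt(19) and 4/5 + (2/5)*sqrt(19).
Branch term (-11/18)*sqrt(1 - α/(9/8)): its argument vanishes at α = 9/8, a square-root branch point, modulus 9/8.
Branch term (-8)*log(1 - α/(-10)): its argument vanishes at α = -10, a logarithmic branch point, modulus 10.
The radius of convergence is the smallest modulus among the singular points: -4/5 + (2/5)*sqrt(19).
The branch terms are analytic at -4/5 - (2/5)*sqrt(19) and contribute nothing to the residue; only the rational part matters.
The factor α**2 + 8*α/5 - 12/5 splits as (α - a)(α - a') with a = -4/5 - (2/5)*sqrt(19), a' = -4/5 + (2/5)*sqrt(19). At the order-2 pole a set g(α) = (α - a)^2*(rational part) = [-1/5] / (α - a')^2.
Order-2 pole: residue = g'(a); g'(-4/5 - (2/5)*sqrt(19)) = -(25/11552)*sqrt(19), so the residue is -(25/11552)*sqrt(19).
The branch terms are analytic at -4/5 + (2/5)*sqrt(19) and contribute nothing to the residue; only the rational part matters.
The factor α**2 + 8*α/5 - 12/5 splits as (α - a)(α - a') with a = -4/5 + (2/5)*sqrt(19), a' = -4/5 - (2/5)*sqrt(19). At the order-2 pole a set g(α) = (α - a)^2*(rational part) = [-1/5] / (α - a')^2.
Order-2 pole: residue = g'(a); g'(-4/5 + (2/5)*sqrt(19)) = (25/11552)*sqrt(19), so the residue is (25/11552)*sqrt(19).
List the singular points by increasing real part (a conjugate pair: the negative imaginary part first).


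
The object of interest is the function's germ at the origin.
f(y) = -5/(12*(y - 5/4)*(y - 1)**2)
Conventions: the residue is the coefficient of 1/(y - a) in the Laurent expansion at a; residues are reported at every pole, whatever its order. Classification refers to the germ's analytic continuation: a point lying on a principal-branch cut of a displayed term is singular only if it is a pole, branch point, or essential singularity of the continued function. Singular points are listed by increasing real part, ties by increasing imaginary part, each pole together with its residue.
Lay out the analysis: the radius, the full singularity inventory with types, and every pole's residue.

Denominator factor (y - 1)^2: pole of order 2 at 1, modulus 1.
Denominator factor (y - 5/4): pole of order 1 at 5/4, modulus 5/4.
The radius of convergence is the smallest modulus among the singular points: 1.
At the order-2 pole 1 set g(y) = (y - (1))^2*f(y) = -5/(12*(y - 5/4)).
Order-2 pole: residue = g'(a); g'(1) = 20/3, so the residue is 20/3.
At the order-1 pole 5/4 set g(y) = (y - (5/4))*f(y) = -5/(12*(y - 1)**2).
Simple pole: residue = g(a) at a = 5/4, which is -20/3.
List the singular points by increasing real part (a conjugate pair: the negative imaginary part first).

Radius of convergence at 0: 1.
At 1: a pole of order 2; residue 20/3.
At 5/4: a pole of order 1; residue -20/3.


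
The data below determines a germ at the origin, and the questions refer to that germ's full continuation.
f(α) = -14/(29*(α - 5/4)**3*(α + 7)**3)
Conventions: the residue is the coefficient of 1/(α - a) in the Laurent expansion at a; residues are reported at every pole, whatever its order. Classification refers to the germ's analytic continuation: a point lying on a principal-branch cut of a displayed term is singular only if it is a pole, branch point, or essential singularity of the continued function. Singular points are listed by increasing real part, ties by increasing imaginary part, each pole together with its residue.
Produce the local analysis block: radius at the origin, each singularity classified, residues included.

Radius of convergence at 0: 5/4.
At -7: a pole of order 3; residue 28672/378308799.
At 5/4: a pole of order 3; residue -28672/378308799.

Denominator factor (α + 7)^3: pole of order 3 at -7, modulus 7.
Denominator factor (α - 5/4)^3: pole of order 3 at 5/4, modulus 5/4.
The radius of convergence is the smallest modulus among the singular points: 5/4.
At the order-3 pole -7 set g(α) = (α - (-7))^3*f(α) = -14/(29*(α - 5/4)**3).
Order-3 pole: residue = g''(a)/2; g''(-7) = 57344/378308799, so the residue is 28672/378308799.
At the order-3 pole 5/4 set g(α) = (α - (5/4))^3*f(α) = -14/(29*(α + 7)**3).
Order-3 pole: residue = g''(a)/2; g''(5/4) = -57344/378308799, so the residue is -28672/378308799.
List the singular points by increasing real part (a conjugate pair: the negative imaginary part first).


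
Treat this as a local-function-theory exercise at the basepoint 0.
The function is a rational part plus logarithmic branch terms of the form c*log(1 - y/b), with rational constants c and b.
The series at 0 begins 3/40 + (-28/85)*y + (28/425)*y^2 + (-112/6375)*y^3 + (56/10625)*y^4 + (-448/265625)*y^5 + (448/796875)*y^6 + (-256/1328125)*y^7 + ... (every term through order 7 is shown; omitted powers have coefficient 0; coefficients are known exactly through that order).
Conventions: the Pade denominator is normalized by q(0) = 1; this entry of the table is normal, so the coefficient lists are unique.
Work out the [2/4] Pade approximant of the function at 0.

The Pade approximant has numerator coefficients [3/40, -693628109/2365704275, -5319051847/59142606875]; denominator coefficients [1, 13437288/27831815, 89692072/2087386125, -2371712/2087386125, 2691136/31310791875].

Taylor coefficients needed (read off): a_0 = 3/40, a_1 = -28/85, a_2 = 28/425, a_3 = -112/6375, a_4 = 56/10625, a_5 = -448/265625, a_6 = 448/796875.
Write the denominator as Q(y) = 1 + q1*y + q2*y^2 + q3*y^3 + q4*y^4. Requiring Q*f - P = O(y^7) with deg P <= 2 kills the coefficients of y^3..y^6 in Q*f:
  y^3: a_3 + q1*a_2 + q2*a_1 + q3*a_0 = 0, i.e. -112/6375 + (28/425)*q1 + (-28/85)*q2 + (3/40)*q3 = 0.
  y^4: a_4 + q1*a_3 + q2*a_2 + q3*a_1 + q4*a_0 = 0, i.e. 56/10625 + (-112/6375)*q1 + (28/425)*q2 + (-28/85)*q3 + (3/40)*q4 = 0.
  y^5: a_5 + q1*a_4 + q2*a_3 + q3*a_2 + q4*a_1 = 0, i.e. -448/265625 + (56/10625)*q1 + (-112/6375)*q2 + (28/425)*q3 + (-28/85)*q4 = 0.
  y^6: a_6 + q1*a_5 + q2*a_4 + q3*a_3 + q4*a_2 = 0, i.e. 448/796875 + (-448/265625)*q1 + (56/10625)*q2 + (-112/6375)*q3 + (28/425)*q4 = 0.
Solving this linear system: q1 = 13437288/27831815, q2 = 89692072/2087386125, q3 = -2371712/2087386125, q4 = 2691136/31310791875.
The numerator is Q*f truncated at degree 2: P0 = a_0 = 3/40; P1 = a_1 + q1*a_0 = -693628109/2365704275; P2 = a_2 + q1*a_1 + q2*a_0 = -5319051847/59142606875.


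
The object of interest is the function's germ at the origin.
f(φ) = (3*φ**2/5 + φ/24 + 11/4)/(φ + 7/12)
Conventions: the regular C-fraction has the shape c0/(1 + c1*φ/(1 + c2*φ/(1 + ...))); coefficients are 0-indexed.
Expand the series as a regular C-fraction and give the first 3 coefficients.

Taylor coefficients (expand at 0): a_0 = 33/7, a_1 = -785/98, a_2 = 25314/1715.
c0 = a_0 = 33/7. Peel one level at a time: if S = 1 + c*φ/S' with S'(0) = 1, then c is the φ-coefficient of S and S' = c*φ/(S - 1).
S_1 = c0/f = 1 + (785/462)*φ + (-37189/152460)*φ^2 + ...; c1 = 785/462.
S_2 = c1*φ/(S_1 - 1) = 1 + (37189/259050)*φ + ...; c2 = 37189/259050.

The regular C-fraction coefficients are [33/7, 785/462, 37189/259050].


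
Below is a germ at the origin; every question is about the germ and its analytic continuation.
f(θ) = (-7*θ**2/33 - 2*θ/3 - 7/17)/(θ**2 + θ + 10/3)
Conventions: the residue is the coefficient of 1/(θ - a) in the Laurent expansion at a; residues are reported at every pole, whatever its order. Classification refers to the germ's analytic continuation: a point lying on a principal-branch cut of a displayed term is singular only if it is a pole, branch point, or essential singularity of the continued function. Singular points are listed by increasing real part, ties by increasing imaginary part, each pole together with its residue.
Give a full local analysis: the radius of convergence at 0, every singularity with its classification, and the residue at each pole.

Radius of convergence at 0: (1/3)*sqrt(30).
At (-1/2) - ((1/6)*sqrt(111))*i: a pole of order 1; residue (-5/22) + ((1759/124542)*sqrt(111))*i.
At (-1/2) + ((1/6)*sqrt(111))*i: a pole of order 1; residue (-5/22) - ((1759/124542)*sqrt(111))*i.

Denominator factor (θ**2 + θ + 10/3): discriminant -37/3, complex-conjugate roots (-1/2) + ((1/6)*sqrt(111))*i and (-1/2) - ((1/6)*sqrt(111))*i; poles of order 1, moduli (1/3)*sqrt(30) and (1/3)*sqrt(30).
The radius of convergence is the smallest modulus among the singular points: (1/3)*sqrt(30).
The factor θ**2 + θ + 10/3 splits as (θ - a)(θ - a') with a = (-1/2) - ((1/6)*sqrt(111))*i, a' = (-1/2) + ((1/6)*sqrt(111))*i. At the order-1 pole a set g(θ) = (θ - a)*f(θ) = [-7*θ**2/33 - 2*θ/3 - 7/17] / (θ - a').
Simple pole: residue = g(a) at a = (-1/2) - ((1/6)*sqrt(111))*i, which is (-5/22) + ((1759/124542)*sqrt(111))*i.
The factor θ**2 + θ + 10/3 splits as (θ - a)(θ - a') with a = (-1/2) + ((1/6)*sqrt(111))*i, a' = (-1/2) - ((1/6)*sqrt(111))*i. At the order-1 pole a set g(θ) = (θ - a)*f(θ) = [-7*θ**2/33 - 2*θ/3 - 7/17] / (θ - a').
Simple pole: residue = g(a) at a = (-1/2) + ((1/6)*sqrt(111))*i, which is (-5/22) - ((1759/124542)*sqrt(111))*i.
List the singular points by increasing real part (a conjugate pair: the negative imaginary part first).


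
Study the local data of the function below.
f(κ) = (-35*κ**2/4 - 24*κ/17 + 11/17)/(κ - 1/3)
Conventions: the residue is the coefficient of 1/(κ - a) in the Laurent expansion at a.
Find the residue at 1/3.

At the order-1 pole 1/3 set g(κ) = (κ - (1/3))*f(κ) = -35*κ**2/4 - 24*κ/17 + 11/17.
Simple pole: residue = g(a) at a = 1/3, which is -487/612.

The residue is -487/612.


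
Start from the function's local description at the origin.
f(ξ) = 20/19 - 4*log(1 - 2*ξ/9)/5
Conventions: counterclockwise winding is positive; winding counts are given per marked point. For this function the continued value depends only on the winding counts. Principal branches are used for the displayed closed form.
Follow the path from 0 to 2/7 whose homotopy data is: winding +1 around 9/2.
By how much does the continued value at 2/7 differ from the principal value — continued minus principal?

Continued minus principal equals -(8/5)*pi*i.

The rational part is single-valued and drops out of the difference; each branch term changes only by its own monodromy.
(-4/5)*log(1 - ξ/(9/2)): each positive loop around 9/2 adds 2*pi*i to the log, so winding +1 contributes (-4/5)*(1)*2*pi*i = -(8/5)*pi*i.
Summing the contributions at ξ = 2/7 gives -(8/5)*pi*i.


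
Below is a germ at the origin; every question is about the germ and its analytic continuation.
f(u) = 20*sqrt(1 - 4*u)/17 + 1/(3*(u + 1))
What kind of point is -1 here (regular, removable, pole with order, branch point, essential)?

The denominator factor u + 1 vanishes at -1 and appears to the power 1; the numerator there equals 1/3, nonzero, and no other factor vanishes.
The branch terms are analytic at this point.
Hence a pole whose order is the multiplicity, 1.

The point is a pole of order 1.


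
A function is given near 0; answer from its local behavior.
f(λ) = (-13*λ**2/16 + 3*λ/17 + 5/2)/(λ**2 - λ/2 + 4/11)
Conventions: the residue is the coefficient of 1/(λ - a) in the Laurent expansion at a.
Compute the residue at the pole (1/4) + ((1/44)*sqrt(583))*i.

The residue is (-125/1088) - ((65537/634304)*sqrt(583))*i.

The factor λ**2 - λ/2 + 4/11 splits as (λ - a)(λ - a') with a = (1/4) + ((1/44)*sqrt(583))*i, a' = (1/4) - ((1/44)*sqrt(583))*i. At the order-1 pole a set g(λ) = (λ - a)*f(λ) = [-13*λ**2/16 + 3*λ/17 + 5/2] / (λ - a').
Simple pole: residue = g(a) at a = (1/4) + ((1/44)*sqrt(583))*i, which is (-125/1088) - ((65537/634304)*sqrt(583))*i.


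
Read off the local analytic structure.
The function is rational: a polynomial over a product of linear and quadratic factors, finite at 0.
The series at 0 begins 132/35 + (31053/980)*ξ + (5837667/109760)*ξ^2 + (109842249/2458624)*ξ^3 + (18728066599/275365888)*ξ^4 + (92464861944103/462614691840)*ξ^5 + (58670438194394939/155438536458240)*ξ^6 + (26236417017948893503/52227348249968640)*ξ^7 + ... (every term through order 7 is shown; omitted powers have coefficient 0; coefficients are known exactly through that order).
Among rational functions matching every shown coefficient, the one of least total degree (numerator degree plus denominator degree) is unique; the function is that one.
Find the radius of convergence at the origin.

No rational of total degree below 4 reproduces all 8 coefficients; solving the [1/3] Pade equations on them gives f(ξ) = (-31*ξ/4 - 6/5)/((ξ - 7/12)*(ξ**2 - ξ/8 + 6/11)), whose expansion matches every shown term.
Denominator factor (ξ**2 - ξ/8 + 6/11): discriminant -1525/704, complex-conjugate roots (1/16) + ((5/176)*sqrt(671))*i and (1/16) - ((5/176)*sqrt(671))*i; poles of order 1, moduli (1/11)*sqrt(66) and (1/11)*sqrt(66).
Denominator factor (ξ - 7/12): pole of order 1 at 7/12, modulus 7/12.
The radius of convergence is the smallest modulus among the singular points: 7/12.

The radius of convergence is 7/12.


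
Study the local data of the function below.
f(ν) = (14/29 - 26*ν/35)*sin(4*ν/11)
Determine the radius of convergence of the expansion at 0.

The factor sin(4*ν/11) is entire and contributes no finite singular point.
The polynomial part has no poles.
No finite singular points: the Taylor series at 0 converges everywhere.

The radius of convergence is infinite.


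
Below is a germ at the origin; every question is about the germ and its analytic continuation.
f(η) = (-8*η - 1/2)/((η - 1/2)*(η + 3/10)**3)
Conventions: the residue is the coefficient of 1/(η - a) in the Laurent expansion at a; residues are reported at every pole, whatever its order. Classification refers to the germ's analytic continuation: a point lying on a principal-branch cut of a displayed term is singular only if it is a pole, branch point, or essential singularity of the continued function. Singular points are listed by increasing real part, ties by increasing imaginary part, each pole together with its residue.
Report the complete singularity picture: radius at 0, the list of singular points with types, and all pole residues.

Radius of convergence at 0: 3/10.
At -3/10: a pole of order 3; residue 1125/128.
At 1/2: a pole of order 1; residue -1125/128.

Denominator factor (η - 1/2): pole of order 1 at 1/2, modulus 1/2.
Denominator factor (η + 3/10)^3: pole of order 3 at -3/10, modulus 3/10.
The radius of convergence is the smallest modulus among the singular points: 3/10.
At the order-3 pole -3/10 set g(η) = (η - (-3/10))^3*f(η) = (-8*η - 1/2)/(η - 1/2).
Order-3 pole: residue = g''(a)/2; g''(-3/10) = 1125/64, so the residue is 1125/128.
At the order-1 pole 1/2 set g(η) = (η - (1/2))*f(η) = (-8*η - 1/2)/(η + 3/10)**3.
Simple pole: residue = g(a) at a = 1/2, which is -1125/128.
List the singular points by increasing real part (a conjugate pair: the negative imaginary part first).
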